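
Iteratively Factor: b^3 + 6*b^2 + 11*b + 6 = (b + 1)*(b^2 + 5*b + 6) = (b + 1)*(b + 2)*(b + 3)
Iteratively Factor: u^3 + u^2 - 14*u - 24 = (u + 3)*(u^2 - 2*u - 8) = (u - 4)*(u + 3)*(u + 2)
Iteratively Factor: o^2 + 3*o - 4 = (o - 1)*(o + 4)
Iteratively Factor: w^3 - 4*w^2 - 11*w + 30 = (w - 5)*(w^2 + w - 6) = (w - 5)*(w + 3)*(w - 2)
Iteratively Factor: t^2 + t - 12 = (t + 4)*(t - 3)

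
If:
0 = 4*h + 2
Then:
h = -1/2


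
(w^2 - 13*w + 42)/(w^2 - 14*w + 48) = (w - 7)/(w - 8)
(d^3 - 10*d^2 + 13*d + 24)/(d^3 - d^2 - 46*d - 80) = (d^2 - 2*d - 3)/(d^2 + 7*d + 10)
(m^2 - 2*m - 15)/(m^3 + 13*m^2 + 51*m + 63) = (m - 5)/(m^2 + 10*m + 21)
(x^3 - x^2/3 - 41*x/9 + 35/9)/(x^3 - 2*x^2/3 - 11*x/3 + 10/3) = (x + 7/3)/(x + 2)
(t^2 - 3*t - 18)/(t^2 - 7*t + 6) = (t + 3)/(t - 1)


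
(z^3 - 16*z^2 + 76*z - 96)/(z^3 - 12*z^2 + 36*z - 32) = (z - 6)/(z - 2)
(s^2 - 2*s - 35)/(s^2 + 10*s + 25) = (s - 7)/(s + 5)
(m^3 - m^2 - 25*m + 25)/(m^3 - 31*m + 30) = (m + 5)/(m + 6)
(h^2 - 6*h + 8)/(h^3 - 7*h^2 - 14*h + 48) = (h - 4)/(h^2 - 5*h - 24)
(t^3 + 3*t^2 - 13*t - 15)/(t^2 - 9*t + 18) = (t^2 + 6*t + 5)/(t - 6)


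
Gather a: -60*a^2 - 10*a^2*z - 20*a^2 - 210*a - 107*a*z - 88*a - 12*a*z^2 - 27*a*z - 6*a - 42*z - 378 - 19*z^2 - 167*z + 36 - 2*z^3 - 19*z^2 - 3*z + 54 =a^2*(-10*z - 80) + a*(-12*z^2 - 134*z - 304) - 2*z^3 - 38*z^2 - 212*z - 288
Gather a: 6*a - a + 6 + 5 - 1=5*a + 10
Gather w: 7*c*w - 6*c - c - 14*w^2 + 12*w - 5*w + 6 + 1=-7*c - 14*w^2 + w*(7*c + 7) + 7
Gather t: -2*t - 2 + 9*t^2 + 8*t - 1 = 9*t^2 + 6*t - 3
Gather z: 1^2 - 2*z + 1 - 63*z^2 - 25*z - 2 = -63*z^2 - 27*z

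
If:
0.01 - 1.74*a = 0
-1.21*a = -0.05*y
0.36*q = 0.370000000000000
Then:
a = 0.01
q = 1.03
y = 0.14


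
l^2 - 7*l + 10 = (l - 5)*(l - 2)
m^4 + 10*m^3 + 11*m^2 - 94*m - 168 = (m - 3)*(m + 2)*(m + 4)*(m + 7)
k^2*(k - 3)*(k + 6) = k^4 + 3*k^3 - 18*k^2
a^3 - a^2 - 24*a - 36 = (a - 6)*(a + 2)*(a + 3)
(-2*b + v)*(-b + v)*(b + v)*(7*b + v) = 14*b^4 - 5*b^3*v - 15*b^2*v^2 + 5*b*v^3 + v^4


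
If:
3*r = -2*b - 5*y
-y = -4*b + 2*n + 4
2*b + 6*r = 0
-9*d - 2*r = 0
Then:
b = -5*y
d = -10*y/27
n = -21*y/2 - 2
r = 5*y/3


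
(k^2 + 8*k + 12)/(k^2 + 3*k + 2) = (k + 6)/(k + 1)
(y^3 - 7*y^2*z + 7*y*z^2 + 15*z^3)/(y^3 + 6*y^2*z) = (y^3 - 7*y^2*z + 7*y*z^2 + 15*z^3)/(y^2*(y + 6*z))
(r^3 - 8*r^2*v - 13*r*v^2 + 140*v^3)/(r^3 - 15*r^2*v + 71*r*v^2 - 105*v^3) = (r + 4*v)/(r - 3*v)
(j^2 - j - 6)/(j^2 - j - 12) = (-j^2 + j + 6)/(-j^2 + j + 12)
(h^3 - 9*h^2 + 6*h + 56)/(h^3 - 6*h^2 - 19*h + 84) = (h^2 - 2*h - 8)/(h^2 + h - 12)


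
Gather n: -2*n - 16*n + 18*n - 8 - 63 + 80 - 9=0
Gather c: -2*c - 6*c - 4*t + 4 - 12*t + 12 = -8*c - 16*t + 16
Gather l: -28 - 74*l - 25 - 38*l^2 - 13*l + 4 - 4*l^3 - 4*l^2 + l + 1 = -4*l^3 - 42*l^2 - 86*l - 48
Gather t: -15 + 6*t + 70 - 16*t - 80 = -10*t - 25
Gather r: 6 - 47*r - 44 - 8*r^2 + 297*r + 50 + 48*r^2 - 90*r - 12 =40*r^2 + 160*r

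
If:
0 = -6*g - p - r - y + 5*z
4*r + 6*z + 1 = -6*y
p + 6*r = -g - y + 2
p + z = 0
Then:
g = 22*z/19 + 1/190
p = -z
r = 3*z/19 + 77/190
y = -21*z/19 - 83/190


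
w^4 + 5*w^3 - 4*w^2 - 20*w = w*(w - 2)*(w + 2)*(w + 5)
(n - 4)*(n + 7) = n^2 + 3*n - 28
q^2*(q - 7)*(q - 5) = q^4 - 12*q^3 + 35*q^2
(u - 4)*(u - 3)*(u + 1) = u^3 - 6*u^2 + 5*u + 12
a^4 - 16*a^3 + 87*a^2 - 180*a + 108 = (a - 6)^2*(a - 3)*(a - 1)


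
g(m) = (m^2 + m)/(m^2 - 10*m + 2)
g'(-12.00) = -0.02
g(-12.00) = 0.50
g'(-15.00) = -0.02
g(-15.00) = 0.56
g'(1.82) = -0.16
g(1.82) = -0.40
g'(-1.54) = -0.08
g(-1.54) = 0.04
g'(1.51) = -0.15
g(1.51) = -0.35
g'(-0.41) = -0.04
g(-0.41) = -0.04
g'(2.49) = -0.20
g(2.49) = -0.52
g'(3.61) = -0.29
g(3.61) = -0.79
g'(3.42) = -0.27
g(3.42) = -0.74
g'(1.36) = -0.14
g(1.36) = -0.33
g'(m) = (10 - 2*m)*(m^2 + m)/(m^2 - 10*m + 2)^2 + (2*m + 1)/(m^2 - 10*m + 2) = (-11*m^2 + 4*m + 2)/(m^4 - 20*m^3 + 104*m^2 - 40*m + 4)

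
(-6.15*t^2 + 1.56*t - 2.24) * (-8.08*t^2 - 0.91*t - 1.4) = 49.692*t^4 - 7.0083*t^3 + 25.2896*t^2 - 0.1456*t + 3.136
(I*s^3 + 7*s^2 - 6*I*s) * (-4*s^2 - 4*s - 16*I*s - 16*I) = -4*I*s^5 - 12*s^4 - 4*I*s^4 - 12*s^3 - 88*I*s^3 - 96*s^2 - 88*I*s^2 - 96*s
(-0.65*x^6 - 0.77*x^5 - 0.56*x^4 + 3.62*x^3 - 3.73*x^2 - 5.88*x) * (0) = 0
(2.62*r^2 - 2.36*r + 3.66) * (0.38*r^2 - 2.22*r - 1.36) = 0.9956*r^4 - 6.7132*r^3 + 3.0668*r^2 - 4.9156*r - 4.9776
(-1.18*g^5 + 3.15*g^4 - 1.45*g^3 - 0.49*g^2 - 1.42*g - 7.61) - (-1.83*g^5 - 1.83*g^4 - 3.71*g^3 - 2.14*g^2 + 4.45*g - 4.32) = 0.65*g^5 + 4.98*g^4 + 2.26*g^3 + 1.65*g^2 - 5.87*g - 3.29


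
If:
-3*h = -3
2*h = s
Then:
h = 1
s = 2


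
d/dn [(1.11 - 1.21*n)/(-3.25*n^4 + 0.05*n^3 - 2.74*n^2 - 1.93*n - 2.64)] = (-11.7975*n^4 + 14.551*n^3 - 3.4819*n^2 + 6.0828*n + 5.3367)/(10.5625*n^8 - 0.325*n^7 + 17.8125*n^6 + 12.271*n^5 + 24.4746*n^4 + 10.3124*n^3 + 18.1921*n^2 + 10.1904*n + 6.9696)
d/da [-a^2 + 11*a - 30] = 11 - 2*a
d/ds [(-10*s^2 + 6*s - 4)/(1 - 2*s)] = 2*(10*s^2 - 10*s - 1)/(4*s^2 - 4*s + 1)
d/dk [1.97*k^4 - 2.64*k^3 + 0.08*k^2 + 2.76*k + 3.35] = 7.88*k^3 - 7.92*k^2 + 0.16*k + 2.76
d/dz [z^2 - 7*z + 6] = 2*z - 7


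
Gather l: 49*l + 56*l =105*l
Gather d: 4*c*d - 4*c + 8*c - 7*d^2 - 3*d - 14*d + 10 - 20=4*c - 7*d^2 + d*(4*c - 17) - 10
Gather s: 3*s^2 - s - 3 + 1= 3*s^2 - s - 2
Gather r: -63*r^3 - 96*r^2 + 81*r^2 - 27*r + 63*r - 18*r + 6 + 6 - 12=-63*r^3 - 15*r^2 + 18*r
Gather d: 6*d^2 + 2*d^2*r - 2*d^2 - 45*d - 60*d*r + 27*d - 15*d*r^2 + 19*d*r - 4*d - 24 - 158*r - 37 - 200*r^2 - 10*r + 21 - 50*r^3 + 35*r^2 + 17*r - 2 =d^2*(2*r + 4) + d*(-15*r^2 - 41*r - 22) - 50*r^3 - 165*r^2 - 151*r - 42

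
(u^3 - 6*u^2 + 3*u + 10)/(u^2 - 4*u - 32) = (-u^3 + 6*u^2 - 3*u - 10)/(-u^2 + 4*u + 32)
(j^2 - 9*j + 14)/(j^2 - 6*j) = (j^2 - 9*j + 14)/(j*(j - 6))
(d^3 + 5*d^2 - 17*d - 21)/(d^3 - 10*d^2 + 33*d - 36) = (d^2 + 8*d + 7)/(d^2 - 7*d + 12)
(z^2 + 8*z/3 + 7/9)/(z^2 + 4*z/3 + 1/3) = (z + 7/3)/(z + 1)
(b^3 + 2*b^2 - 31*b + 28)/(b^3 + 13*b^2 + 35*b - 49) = (b - 4)/(b + 7)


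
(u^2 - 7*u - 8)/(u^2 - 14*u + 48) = (u + 1)/(u - 6)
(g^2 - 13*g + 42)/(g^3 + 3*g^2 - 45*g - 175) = (g - 6)/(g^2 + 10*g + 25)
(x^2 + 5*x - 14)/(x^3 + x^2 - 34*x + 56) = 1/(x - 4)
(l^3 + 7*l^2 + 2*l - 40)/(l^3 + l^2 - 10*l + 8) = (l + 5)/(l - 1)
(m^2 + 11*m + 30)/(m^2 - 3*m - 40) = (m + 6)/(m - 8)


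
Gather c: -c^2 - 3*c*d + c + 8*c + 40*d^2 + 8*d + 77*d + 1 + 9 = -c^2 + c*(9 - 3*d) + 40*d^2 + 85*d + 10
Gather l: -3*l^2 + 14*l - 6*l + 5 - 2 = -3*l^2 + 8*l + 3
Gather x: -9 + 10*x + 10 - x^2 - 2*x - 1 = -x^2 + 8*x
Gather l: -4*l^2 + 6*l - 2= -4*l^2 + 6*l - 2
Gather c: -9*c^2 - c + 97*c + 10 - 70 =-9*c^2 + 96*c - 60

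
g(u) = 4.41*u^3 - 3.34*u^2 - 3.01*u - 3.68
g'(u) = 13.23*u^2 - 6.68*u - 3.01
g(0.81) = -5.97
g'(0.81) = 0.26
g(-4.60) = -489.76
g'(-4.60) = 307.66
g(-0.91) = -7.03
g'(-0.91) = 14.02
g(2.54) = 39.39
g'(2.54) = 65.38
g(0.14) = -4.15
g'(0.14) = -3.69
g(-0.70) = -4.72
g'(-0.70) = 8.15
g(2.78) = 56.89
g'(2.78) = 80.67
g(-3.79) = -280.33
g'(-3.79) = 212.34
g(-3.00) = -143.78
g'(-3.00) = 136.10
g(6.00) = 810.58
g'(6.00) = 433.19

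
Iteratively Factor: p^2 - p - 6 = (p - 3)*(p + 2)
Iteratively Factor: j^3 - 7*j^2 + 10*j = (j - 2)*(j^2 - 5*j) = j*(j - 2)*(j - 5)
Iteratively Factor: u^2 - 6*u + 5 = (u - 1)*(u - 5)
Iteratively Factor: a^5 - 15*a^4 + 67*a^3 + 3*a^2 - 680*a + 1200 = (a - 5)*(a^4 - 10*a^3 + 17*a^2 + 88*a - 240) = (a - 5)*(a + 3)*(a^3 - 13*a^2 + 56*a - 80) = (a - 5)*(a - 4)*(a + 3)*(a^2 - 9*a + 20) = (a - 5)^2*(a - 4)*(a + 3)*(a - 4)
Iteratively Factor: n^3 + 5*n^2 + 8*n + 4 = (n + 2)*(n^2 + 3*n + 2) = (n + 1)*(n + 2)*(n + 2)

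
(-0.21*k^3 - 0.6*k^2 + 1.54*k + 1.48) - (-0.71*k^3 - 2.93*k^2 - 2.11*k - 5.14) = 0.5*k^3 + 2.33*k^2 + 3.65*k + 6.62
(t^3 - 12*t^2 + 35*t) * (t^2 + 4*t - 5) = t^5 - 8*t^4 - 18*t^3 + 200*t^2 - 175*t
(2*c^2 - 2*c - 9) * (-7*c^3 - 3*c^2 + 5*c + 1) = -14*c^5 + 8*c^4 + 79*c^3 + 19*c^2 - 47*c - 9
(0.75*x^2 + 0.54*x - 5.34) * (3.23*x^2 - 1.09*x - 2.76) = 2.4225*x^4 + 0.9267*x^3 - 19.9068*x^2 + 4.3302*x + 14.7384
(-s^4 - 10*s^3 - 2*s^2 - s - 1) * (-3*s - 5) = 3*s^5 + 35*s^4 + 56*s^3 + 13*s^2 + 8*s + 5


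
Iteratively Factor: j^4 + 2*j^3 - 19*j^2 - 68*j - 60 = (j + 3)*(j^3 - j^2 - 16*j - 20) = (j + 2)*(j + 3)*(j^2 - 3*j - 10) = (j + 2)^2*(j + 3)*(j - 5)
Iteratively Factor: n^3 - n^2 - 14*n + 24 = (n - 2)*(n^2 + n - 12) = (n - 3)*(n - 2)*(n + 4)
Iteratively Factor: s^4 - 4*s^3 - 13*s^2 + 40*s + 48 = (s + 1)*(s^3 - 5*s^2 - 8*s + 48) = (s - 4)*(s + 1)*(s^2 - s - 12) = (s - 4)^2*(s + 1)*(s + 3)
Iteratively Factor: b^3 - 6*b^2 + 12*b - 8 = (b - 2)*(b^2 - 4*b + 4) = (b - 2)^2*(b - 2)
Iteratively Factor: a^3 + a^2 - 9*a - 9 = (a + 3)*(a^2 - 2*a - 3) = (a + 1)*(a + 3)*(a - 3)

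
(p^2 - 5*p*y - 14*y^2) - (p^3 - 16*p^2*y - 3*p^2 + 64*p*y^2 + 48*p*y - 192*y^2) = -p^3 + 16*p^2*y + 4*p^2 - 64*p*y^2 - 53*p*y + 178*y^2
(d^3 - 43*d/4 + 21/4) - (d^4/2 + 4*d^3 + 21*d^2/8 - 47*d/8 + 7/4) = -d^4/2 - 3*d^3 - 21*d^2/8 - 39*d/8 + 7/2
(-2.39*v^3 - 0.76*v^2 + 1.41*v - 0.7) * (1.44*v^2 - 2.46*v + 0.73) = -3.4416*v^5 + 4.785*v^4 + 2.1553*v^3 - 5.0314*v^2 + 2.7513*v - 0.511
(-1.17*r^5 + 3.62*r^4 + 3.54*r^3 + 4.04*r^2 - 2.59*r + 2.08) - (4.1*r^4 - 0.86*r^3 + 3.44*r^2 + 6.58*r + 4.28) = -1.17*r^5 - 0.48*r^4 + 4.4*r^3 + 0.6*r^2 - 9.17*r - 2.2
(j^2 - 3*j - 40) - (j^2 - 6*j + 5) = 3*j - 45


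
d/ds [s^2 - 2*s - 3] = 2*s - 2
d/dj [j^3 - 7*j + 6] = 3*j^2 - 7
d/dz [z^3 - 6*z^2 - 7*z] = 3*z^2 - 12*z - 7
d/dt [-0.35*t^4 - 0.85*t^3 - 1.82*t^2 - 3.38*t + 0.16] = -1.4*t^3 - 2.55*t^2 - 3.64*t - 3.38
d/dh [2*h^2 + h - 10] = 4*h + 1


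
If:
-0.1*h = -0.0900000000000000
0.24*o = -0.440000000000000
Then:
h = 0.90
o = -1.83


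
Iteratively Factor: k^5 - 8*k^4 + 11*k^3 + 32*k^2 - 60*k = (k)*(k^4 - 8*k^3 + 11*k^2 + 32*k - 60) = k*(k - 5)*(k^3 - 3*k^2 - 4*k + 12) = k*(k - 5)*(k - 2)*(k^2 - k - 6) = k*(k - 5)*(k - 3)*(k - 2)*(k + 2)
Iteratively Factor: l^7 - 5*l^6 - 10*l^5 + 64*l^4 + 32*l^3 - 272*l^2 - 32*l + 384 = (l - 2)*(l^6 - 3*l^5 - 16*l^4 + 32*l^3 + 96*l^2 - 80*l - 192) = (l - 2)*(l + 2)*(l^5 - 5*l^4 - 6*l^3 + 44*l^2 + 8*l - 96) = (l - 3)*(l - 2)*(l + 2)*(l^4 - 2*l^3 - 12*l^2 + 8*l + 32) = (l - 3)*(l - 2)*(l + 2)^2*(l^3 - 4*l^2 - 4*l + 16) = (l - 3)*(l - 2)^2*(l + 2)^2*(l^2 - 2*l - 8) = (l - 3)*(l - 2)^2*(l + 2)^3*(l - 4)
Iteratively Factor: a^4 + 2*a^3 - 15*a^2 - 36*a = (a + 3)*(a^3 - a^2 - 12*a) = (a - 4)*(a + 3)*(a^2 + 3*a) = (a - 4)*(a + 3)^2*(a)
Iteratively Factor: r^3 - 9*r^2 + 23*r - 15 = (r - 5)*(r^2 - 4*r + 3) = (r - 5)*(r - 3)*(r - 1)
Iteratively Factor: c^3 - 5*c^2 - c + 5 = (c + 1)*(c^2 - 6*c + 5) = (c - 1)*(c + 1)*(c - 5)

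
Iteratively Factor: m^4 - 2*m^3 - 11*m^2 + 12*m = (m - 1)*(m^3 - m^2 - 12*m) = (m - 4)*(m - 1)*(m^2 + 3*m) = (m - 4)*(m - 1)*(m + 3)*(m)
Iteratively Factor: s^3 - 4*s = (s + 2)*(s^2 - 2*s) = s*(s + 2)*(s - 2)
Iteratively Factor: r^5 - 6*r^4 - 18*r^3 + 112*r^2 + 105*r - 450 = (r - 5)*(r^4 - r^3 - 23*r^2 - 3*r + 90) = (r - 5)*(r + 3)*(r^3 - 4*r^2 - 11*r + 30) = (r - 5)*(r + 3)^2*(r^2 - 7*r + 10) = (r - 5)^2*(r + 3)^2*(r - 2)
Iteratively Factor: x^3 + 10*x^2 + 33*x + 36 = (x + 3)*(x^2 + 7*x + 12) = (x + 3)*(x + 4)*(x + 3)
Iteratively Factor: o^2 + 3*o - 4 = (o + 4)*(o - 1)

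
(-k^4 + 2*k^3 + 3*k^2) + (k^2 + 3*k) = -k^4 + 2*k^3 + 4*k^2 + 3*k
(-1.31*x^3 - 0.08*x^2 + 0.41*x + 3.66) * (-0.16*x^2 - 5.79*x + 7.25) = 0.2096*x^5 + 7.5977*x^4 - 9.0999*x^3 - 3.5395*x^2 - 18.2189*x + 26.535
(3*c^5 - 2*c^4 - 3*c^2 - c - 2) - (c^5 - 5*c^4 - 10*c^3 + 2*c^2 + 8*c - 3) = 2*c^5 + 3*c^4 + 10*c^3 - 5*c^2 - 9*c + 1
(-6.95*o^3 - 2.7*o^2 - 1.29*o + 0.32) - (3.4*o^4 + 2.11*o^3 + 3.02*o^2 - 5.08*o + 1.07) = -3.4*o^4 - 9.06*o^3 - 5.72*o^2 + 3.79*o - 0.75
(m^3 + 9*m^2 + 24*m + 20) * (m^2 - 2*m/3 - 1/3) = m^5 + 25*m^4/3 + 53*m^3/3 + m^2 - 64*m/3 - 20/3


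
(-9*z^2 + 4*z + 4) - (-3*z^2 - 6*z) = -6*z^2 + 10*z + 4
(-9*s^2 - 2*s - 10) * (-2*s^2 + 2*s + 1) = 18*s^4 - 14*s^3 + 7*s^2 - 22*s - 10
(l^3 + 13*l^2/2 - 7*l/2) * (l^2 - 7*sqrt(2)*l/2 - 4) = l^5 - 7*sqrt(2)*l^4/2 + 13*l^4/2 - 91*sqrt(2)*l^3/4 - 15*l^3/2 - 26*l^2 + 49*sqrt(2)*l^2/4 + 14*l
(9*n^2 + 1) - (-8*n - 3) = 9*n^2 + 8*n + 4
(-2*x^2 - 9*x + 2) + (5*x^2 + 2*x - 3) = 3*x^2 - 7*x - 1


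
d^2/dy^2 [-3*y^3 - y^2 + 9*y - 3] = -18*y - 2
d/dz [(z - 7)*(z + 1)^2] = (z + 1)*(3*z - 13)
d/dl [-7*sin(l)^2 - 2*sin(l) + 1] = -2*(7*sin(l) + 1)*cos(l)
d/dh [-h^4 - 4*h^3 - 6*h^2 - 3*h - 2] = -4*h^3 - 12*h^2 - 12*h - 3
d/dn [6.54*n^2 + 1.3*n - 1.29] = 13.08*n + 1.3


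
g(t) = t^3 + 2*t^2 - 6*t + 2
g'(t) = 3*t^2 + 4*t - 6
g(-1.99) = 13.98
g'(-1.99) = -2.08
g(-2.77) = 12.71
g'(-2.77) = 5.94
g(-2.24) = 14.24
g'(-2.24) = 0.09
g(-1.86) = 13.64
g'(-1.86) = -3.06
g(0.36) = 0.15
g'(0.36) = -4.17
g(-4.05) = -7.33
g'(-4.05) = 27.01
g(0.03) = 1.82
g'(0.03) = -5.88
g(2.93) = 26.74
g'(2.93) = 31.47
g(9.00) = 839.00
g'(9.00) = 273.00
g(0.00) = 2.00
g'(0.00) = -6.00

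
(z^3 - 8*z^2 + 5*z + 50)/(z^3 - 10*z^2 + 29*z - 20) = (z^2 - 3*z - 10)/(z^2 - 5*z + 4)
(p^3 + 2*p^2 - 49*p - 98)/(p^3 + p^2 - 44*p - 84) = (p + 7)/(p + 6)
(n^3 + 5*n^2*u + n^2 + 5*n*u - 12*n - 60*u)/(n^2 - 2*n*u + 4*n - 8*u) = (-n^2 - 5*n*u + 3*n + 15*u)/(-n + 2*u)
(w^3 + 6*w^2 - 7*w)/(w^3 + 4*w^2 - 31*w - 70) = w*(w - 1)/(w^2 - 3*w - 10)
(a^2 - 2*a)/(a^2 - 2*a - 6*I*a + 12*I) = a/(a - 6*I)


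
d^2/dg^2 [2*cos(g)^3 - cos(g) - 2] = (18*sin(g)^2 - 5)*cos(g)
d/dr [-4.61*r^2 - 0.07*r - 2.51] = -9.22*r - 0.07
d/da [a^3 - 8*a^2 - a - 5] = 3*a^2 - 16*a - 1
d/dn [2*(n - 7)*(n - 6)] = 4*n - 26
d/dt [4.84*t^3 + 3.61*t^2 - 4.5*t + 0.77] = 14.52*t^2 + 7.22*t - 4.5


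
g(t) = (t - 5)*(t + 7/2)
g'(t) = 2*t - 3/2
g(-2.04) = -10.28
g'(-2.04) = -5.58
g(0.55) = -18.02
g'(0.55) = -0.40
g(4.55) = -3.62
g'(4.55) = 7.60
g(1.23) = -17.83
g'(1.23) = 0.96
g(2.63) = -14.53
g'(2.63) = 3.76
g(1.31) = -17.75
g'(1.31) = 1.12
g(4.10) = -6.84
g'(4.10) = 6.70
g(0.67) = -18.06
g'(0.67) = -0.16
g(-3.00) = -4.00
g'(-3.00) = -7.50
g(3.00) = -13.00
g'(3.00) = 4.50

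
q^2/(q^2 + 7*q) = q/(q + 7)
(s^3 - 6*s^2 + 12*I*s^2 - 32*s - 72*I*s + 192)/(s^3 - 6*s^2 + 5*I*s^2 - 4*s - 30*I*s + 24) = (s + 8*I)/(s + I)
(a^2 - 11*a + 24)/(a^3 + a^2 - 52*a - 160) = (a - 3)/(a^2 + 9*a + 20)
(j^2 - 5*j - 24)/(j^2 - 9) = (j - 8)/(j - 3)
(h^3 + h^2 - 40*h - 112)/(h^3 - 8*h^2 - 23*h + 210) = (h^2 + 8*h + 16)/(h^2 - h - 30)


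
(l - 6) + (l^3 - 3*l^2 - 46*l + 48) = l^3 - 3*l^2 - 45*l + 42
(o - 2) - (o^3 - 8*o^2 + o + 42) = -o^3 + 8*o^2 - 44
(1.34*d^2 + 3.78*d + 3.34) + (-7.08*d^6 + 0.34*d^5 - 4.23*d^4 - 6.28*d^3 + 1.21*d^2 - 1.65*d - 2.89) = -7.08*d^6 + 0.34*d^5 - 4.23*d^4 - 6.28*d^3 + 2.55*d^2 + 2.13*d + 0.45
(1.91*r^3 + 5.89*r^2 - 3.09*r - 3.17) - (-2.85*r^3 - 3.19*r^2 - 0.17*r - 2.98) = 4.76*r^3 + 9.08*r^2 - 2.92*r - 0.19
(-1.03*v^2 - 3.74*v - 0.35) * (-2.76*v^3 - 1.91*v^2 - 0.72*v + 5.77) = 2.8428*v^5 + 12.2897*v^4 + 8.851*v^3 - 2.5818*v^2 - 21.3278*v - 2.0195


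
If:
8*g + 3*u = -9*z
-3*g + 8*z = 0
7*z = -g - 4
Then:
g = -32/29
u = 364/87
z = -12/29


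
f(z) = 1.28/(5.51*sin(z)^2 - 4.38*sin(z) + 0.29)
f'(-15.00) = -0.38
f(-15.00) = 0.23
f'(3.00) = -75.06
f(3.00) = -5.86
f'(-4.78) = -0.29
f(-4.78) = 0.91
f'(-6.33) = 24.35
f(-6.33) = 2.52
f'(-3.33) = -25.63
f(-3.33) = -3.80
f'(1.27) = -1.82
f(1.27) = 1.13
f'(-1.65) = -0.02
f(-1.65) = 0.13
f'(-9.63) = -19.15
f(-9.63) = -3.42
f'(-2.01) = -0.10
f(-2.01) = 0.15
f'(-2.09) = -0.13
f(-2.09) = 0.16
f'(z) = 1.28*(-11.02*sin(z)*cos(z) + 4.38*cos(z))/(5.51*sin(z)^2 - 4.38*sin(z) + 0.29)^2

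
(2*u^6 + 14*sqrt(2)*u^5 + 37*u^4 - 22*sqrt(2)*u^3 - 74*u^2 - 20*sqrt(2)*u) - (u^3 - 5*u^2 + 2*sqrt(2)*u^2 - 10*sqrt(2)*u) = 2*u^6 + 14*sqrt(2)*u^5 + 37*u^4 - 22*sqrt(2)*u^3 - u^3 - 69*u^2 - 2*sqrt(2)*u^2 - 10*sqrt(2)*u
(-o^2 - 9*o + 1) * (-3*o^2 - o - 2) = 3*o^4 + 28*o^3 + 8*o^2 + 17*o - 2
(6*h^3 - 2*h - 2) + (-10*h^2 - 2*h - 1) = 6*h^3 - 10*h^2 - 4*h - 3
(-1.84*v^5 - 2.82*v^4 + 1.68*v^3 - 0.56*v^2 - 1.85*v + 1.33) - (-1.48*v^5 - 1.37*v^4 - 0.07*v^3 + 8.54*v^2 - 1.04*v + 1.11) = -0.36*v^5 - 1.45*v^4 + 1.75*v^3 - 9.1*v^2 - 0.81*v + 0.22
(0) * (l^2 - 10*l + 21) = 0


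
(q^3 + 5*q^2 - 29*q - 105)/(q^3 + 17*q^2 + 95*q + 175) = (q^2 - 2*q - 15)/(q^2 + 10*q + 25)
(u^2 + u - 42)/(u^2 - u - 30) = (u + 7)/(u + 5)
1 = 1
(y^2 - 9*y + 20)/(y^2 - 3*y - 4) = (y - 5)/(y + 1)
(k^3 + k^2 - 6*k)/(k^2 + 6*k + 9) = k*(k - 2)/(k + 3)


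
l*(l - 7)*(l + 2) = l^3 - 5*l^2 - 14*l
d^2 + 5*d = d*(d + 5)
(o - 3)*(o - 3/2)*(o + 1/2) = o^3 - 4*o^2 + 9*o/4 + 9/4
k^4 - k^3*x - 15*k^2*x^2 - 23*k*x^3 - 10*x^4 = (k - 5*x)*(k + x)^2*(k + 2*x)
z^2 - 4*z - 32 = (z - 8)*(z + 4)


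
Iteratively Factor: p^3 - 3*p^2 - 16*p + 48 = (p - 3)*(p^2 - 16) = (p - 3)*(p + 4)*(p - 4)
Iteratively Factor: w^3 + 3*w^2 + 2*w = (w + 1)*(w^2 + 2*w) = (w + 1)*(w + 2)*(w)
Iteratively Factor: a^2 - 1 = (a + 1)*(a - 1)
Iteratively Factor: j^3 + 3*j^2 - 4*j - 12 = (j + 3)*(j^2 - 4) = (j - 2)*(j + 3)*(j + 2)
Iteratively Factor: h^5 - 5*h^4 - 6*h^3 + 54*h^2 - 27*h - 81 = (h + 3)*(h^4 - 8*h^3 + 18*h^2 - 27) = (h - 3)*(h + 3)*(h^3 - 5*h^2 + 3*h + 9) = (h - 3)*(h + 1)*(h + 3)*(h^2 - 6*h + 9) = (h - 3)^2*(h + 1)*(h + 3)*(h - 3)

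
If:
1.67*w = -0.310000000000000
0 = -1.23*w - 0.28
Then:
No Solution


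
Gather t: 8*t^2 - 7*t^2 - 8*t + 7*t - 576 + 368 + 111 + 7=t^2 - t - 90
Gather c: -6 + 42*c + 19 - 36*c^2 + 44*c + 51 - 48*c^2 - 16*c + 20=-84*c^2 + 70*c + 84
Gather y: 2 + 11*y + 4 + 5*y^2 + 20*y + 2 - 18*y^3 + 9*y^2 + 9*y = -18*y^3 + 14*y^2 + 40*y + 8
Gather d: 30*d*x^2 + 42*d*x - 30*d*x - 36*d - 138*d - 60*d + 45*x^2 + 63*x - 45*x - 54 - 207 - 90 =d*(30*x^2 + 12*x - 234) + 45*x^2 + 18*x - 351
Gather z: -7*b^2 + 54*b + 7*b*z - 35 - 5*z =-7*b^2 + 54*b + z*(7*b - 5) - 35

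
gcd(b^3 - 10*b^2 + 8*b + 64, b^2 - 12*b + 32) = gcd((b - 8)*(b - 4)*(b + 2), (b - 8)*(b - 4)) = b^2 - 12*b + 32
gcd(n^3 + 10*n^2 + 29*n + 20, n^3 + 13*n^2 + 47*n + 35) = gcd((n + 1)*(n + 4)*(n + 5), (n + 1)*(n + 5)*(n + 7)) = n^2 + 6*n + 5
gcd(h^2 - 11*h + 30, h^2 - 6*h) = h - 6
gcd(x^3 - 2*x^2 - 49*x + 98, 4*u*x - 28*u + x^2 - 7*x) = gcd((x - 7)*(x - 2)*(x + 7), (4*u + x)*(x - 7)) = x - 7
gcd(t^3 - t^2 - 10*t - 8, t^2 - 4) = t + 2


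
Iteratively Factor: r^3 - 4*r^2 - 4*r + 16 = (r + 2)*(r^2 - 6*r + 8) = (r - 4)*(r + 2)*(r - 2)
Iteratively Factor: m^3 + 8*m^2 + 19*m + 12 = (m + 4)*(m^2 + 4*m + 3) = (m + 1)*(m + 4)*(m + 3)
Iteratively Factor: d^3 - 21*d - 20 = (d + 4)*(d^2 - 4*d - 5) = (d - 5)*(d + 4)*(d + 1)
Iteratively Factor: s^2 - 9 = (s + 3)*(s - 3)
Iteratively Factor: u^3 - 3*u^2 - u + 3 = (u - 3)*(u^2 - 1) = (u - 3)*(u + 1)*(u - 1)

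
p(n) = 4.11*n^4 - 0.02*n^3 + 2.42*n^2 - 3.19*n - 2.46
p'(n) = 16.44*n^3 - 0.06*n^2 + 4.84*n - 3.19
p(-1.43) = 24.30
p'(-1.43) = -58.31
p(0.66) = -2.74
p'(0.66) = 4.70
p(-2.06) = 88.57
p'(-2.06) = -157.13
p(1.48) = 17.77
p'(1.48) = 57.14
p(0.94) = -0.13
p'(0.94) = 14.96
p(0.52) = -3.17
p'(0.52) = 1.62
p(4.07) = 1151.06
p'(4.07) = 1123.89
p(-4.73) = 2126.13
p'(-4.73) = -1767.17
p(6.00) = 5387.76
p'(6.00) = 3574.73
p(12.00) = 85498.14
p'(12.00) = 28454.57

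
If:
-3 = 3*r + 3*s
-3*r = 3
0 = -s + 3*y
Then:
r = -1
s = 0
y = 0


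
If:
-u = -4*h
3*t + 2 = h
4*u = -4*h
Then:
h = 0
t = -2/3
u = 0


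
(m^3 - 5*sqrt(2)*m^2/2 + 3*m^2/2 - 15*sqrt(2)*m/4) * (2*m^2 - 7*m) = 2*m^5 - 5*sqrt(2)*m^4 - 4*m^4 - 21*m^3/2 + 10*sqrt(2)*m^3 + 105*sqrt(2)*m^2/4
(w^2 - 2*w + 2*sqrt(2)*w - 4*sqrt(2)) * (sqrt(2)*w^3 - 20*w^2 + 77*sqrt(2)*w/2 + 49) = sqrt(2)*w^5 - 16*w^4 - 2*sqrt(2)*w^4 - 3*sqrt(2)*w^3/2 + 32*w^3 + 3*sqrt(2)*w^2 + 203*w^2 - 406*w + 98*sqrt(2)*w - 196*sqrt(2)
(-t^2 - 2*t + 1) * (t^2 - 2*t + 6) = -t^4 - t^2 - 14*t + 6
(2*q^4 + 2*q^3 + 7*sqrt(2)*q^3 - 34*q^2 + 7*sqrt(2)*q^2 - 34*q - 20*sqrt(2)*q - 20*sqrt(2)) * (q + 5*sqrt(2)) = 2*q^5 + 2*q^4 + 17*sqrt(2)*q^4 + 17*sqrt(2)*q^3 + 36*q^3 - 190*sqrt(2)*q^2 + 36*q^2 - 190*sqrt(2)*q - 200*q - 200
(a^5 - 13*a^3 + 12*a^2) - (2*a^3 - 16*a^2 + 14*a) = a^5 - 15*a^3 + 28*a^2 - 14*a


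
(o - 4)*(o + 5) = o^2 + o - 20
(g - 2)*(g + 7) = g^2 + 5*g - 14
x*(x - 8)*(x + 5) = x^3 - 3*x^2 - 40*x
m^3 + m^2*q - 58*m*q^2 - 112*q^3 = (m - 8*q)*(m + 2*q)*(m + 7*q)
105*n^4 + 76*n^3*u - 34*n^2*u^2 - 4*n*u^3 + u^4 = (-7*n + u)*(-3*n + u)*(n + u)*(5*n + u)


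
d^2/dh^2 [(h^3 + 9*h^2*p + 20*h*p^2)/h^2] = 40*p^2/h^3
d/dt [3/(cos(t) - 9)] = 3*sin(t)/(cos(t) - 9)^2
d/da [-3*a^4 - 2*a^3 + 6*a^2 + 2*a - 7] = -12*a^3 - 6*a^2 + 12*a + 2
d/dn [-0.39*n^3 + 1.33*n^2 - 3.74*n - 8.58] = -1.17*n^2 + 2.66*n - 3.74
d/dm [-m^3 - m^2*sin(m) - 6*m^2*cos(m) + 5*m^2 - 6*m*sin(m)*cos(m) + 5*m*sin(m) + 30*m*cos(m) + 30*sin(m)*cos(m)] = 6*m^2*sin(m) - m^2*cos(m) - 3*m^2 - 32*m*sin(m) - 7*m*cos(m) - 6*m*cos(2*m) + 10*m + 5*sin(m) - 3*sin(2*m) + 30*cos(m) + 30*cos(2*m)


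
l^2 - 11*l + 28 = (l - 7)*(l - 4)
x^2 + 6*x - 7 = (x - 1)*(x + 7)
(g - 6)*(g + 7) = g^2 + g - 42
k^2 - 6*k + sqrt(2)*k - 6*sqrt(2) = (k - 6)*(k + sqrt(2))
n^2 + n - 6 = (n - 2)*(n + 3)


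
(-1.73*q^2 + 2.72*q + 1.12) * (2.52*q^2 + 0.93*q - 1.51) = -4.3596*q^4 + 5.2455*q^3 + 7.9643*q^2 - 3.0656*q - 1.6912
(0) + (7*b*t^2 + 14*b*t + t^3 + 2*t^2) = 7*b*t^2 + 14*b*t + t^3 + 2*t^2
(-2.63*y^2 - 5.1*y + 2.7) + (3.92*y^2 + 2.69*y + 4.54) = 1.29*y^2 - 2.41*y + 7.24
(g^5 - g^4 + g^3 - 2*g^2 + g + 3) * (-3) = -3*g^5 + 3*g^4 - 3*g^3 + 6*g^2 - 3*g - 9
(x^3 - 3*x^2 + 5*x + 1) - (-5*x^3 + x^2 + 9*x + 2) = 6*x^3 - 4*x^2 - 4*x - 1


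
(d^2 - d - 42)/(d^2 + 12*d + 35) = (d^2 - d - 42)/(d^2 + 12*d + 35)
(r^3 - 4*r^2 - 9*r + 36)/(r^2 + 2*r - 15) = (r^2 - r - 12)/(r + 5)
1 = 1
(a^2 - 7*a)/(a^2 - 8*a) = (a - 7)/(a - 8)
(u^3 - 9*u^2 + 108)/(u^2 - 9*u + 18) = (u^2 - 3*u - 18)/(u - 3)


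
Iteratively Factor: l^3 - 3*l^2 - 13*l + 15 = (l - 5)*(l^2 + 2*l - 3) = (l - 5)*(l + 3)*(l - 1)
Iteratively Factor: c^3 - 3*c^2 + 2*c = (c - 2)*(c^2 - c) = (c - 2)*(c - 1)*(c)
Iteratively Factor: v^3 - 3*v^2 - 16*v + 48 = (v + 4)*(v^2 - 7*v + 12) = (v - 3)*(v + 4)*(v - 4)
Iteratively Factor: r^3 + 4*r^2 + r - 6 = (r + 3)*(r^2 + r - 2) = (r - 1)*(r + 3)*(r + 2)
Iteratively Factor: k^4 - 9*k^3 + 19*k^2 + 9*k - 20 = (k - 1)*(k^3 - 8*k^2 + 11*k + 20) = (k - 1)*(k + 1)*(k^2 - 9*k + 20) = (k - 5)*(k - 1)*(k + 1)*(k - 4)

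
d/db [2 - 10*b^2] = -20*b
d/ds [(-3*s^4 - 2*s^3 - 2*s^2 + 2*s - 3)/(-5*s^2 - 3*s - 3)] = (30*s^5 + 37*s^4 + 48*s^3 + 34*s^2 - 18*s - 15)/(25*s^4 + 30*s^3 + 39*s^2 + 18*s + 9)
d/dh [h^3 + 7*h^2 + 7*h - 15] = 3*h^2 + 14*h + 7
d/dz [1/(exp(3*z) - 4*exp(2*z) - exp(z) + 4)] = (-3*exp(2*z) + 8*exp(z) + 1)*exp(z)/(exp(3*z) - 4*exp(2*z) - exp(z) + 4)^2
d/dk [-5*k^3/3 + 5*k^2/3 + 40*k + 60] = -5*k^2 + 10*k/3 + 40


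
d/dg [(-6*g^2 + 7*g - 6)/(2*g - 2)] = (-6*g^2 + 12*g - 1)/(2*(g^2 - 2*g + 1))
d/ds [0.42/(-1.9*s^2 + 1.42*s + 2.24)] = (1.596*s - 0.5964)/(-1.9*s^2 + 1.42*s + 2.24)^2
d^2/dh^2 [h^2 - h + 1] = 2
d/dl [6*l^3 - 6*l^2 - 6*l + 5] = 18*l^2 - 12*l - 6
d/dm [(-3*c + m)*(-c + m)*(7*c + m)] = -25*c^2 + 6*c*m + 3*m^2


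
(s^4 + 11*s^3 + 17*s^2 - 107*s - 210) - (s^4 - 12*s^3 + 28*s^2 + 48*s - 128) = 23*s^3 - 11*s^2 - 155*s - 82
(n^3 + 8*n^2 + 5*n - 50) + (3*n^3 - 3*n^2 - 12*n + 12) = 4*n^3 + 5*n^2 - 7*n - 38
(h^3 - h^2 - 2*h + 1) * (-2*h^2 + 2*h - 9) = -2*h^5 + 4*h^4 - 7*h^3 + 3*h^2 + 20*h - 9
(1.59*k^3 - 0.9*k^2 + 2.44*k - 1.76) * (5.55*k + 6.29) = 8.8245*k^4 + 5.0061*k^3 + 7.881*k^2 + 5.5796*k - 11.0704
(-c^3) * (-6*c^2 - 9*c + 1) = 6*c^5 + 9*c^4 - c^3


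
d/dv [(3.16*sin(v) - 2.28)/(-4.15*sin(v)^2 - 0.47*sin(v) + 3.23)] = (13.114*sin(v)^2 - 18.924*sin(v) + 9.1352)*cos(v)/(17.2225*sin(v)^4 + 3.901*sin(v)^3 - 26.5881*sin(v)^2 - 3.0362*sin(v) + 10.4329)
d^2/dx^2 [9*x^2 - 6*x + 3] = 18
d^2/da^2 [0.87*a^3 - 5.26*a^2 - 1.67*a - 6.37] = 5.22*a - 10.52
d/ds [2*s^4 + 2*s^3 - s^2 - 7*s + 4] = 8*s^3 + 6*s^2 - 2*s - 7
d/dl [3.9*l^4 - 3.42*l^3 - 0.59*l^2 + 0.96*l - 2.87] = 15.6*l^3 - 10.26*l^2 - 1.18*l + 0.96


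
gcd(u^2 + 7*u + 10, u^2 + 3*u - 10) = u + 5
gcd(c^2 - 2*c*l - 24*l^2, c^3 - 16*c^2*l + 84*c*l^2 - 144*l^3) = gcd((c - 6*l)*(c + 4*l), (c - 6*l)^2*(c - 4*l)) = c - 6*l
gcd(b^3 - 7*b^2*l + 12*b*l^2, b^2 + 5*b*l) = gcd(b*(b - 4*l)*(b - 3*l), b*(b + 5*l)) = b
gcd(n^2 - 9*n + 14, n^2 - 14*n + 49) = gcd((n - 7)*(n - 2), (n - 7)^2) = n - 7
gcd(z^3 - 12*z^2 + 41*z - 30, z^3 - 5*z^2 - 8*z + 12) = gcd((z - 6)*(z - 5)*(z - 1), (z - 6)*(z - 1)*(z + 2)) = z^2 - 7*z + 6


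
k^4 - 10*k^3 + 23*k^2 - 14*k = k*(k - 7)*(k - 2)*(k - 1)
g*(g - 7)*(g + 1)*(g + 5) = g^4 - g^3 - 37*g^2 - 35*g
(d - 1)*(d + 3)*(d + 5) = d^3 + 7*d^2 + 7*d - 15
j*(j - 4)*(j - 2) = j^3 - 6*j^2 + 8*j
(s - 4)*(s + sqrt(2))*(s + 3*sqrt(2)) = s^3 - 4*s^2 + 4*sqrt(2)*s^2 - 16*sqrt(2)*s + 6*s - 24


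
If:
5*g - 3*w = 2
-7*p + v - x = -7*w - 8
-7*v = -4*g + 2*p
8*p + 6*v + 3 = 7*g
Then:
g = 132*x/1069 - 899/1069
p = 75*x/1069 - 1021/1069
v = 54*x/1069 - 222/1069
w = 220*x/1069 - 2211/1069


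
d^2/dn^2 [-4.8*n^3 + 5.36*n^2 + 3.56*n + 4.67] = 10.72 - 28.8*n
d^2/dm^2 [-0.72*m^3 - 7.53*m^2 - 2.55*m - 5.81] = -4.32*m - 15.06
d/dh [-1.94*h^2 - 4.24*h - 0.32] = -3.88*h - 4.24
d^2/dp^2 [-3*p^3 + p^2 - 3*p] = 2 - 18*p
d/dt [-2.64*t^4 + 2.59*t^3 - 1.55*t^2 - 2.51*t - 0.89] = -10.56*t^3 + 7.77*t^2 - 3.1*t - 2.51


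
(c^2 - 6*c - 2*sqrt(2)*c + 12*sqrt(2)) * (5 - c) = -c^3 + 2*sqrt(2)*c^2 + 11*c^2 - 22*sqrt(2)*c - 30*c + 60*sqrt(2)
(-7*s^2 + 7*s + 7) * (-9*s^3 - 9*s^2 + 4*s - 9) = 63*s^5 - 154*s^3 + 28*s^2 - 35*s - 63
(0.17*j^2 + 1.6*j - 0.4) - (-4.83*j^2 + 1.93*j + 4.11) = 5.0*j^2 - 0.33*j - 4.51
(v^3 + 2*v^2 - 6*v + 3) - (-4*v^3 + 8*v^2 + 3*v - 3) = 5*v^3 - 6*v^2 - 9*v + 6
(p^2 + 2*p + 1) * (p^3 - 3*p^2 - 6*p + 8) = p^5 - p^4 - 11*p^3 - 7*p^2 + 10*p + 8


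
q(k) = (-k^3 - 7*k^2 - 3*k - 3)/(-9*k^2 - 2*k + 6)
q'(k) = (18*k + 2)*(-k^3 - 7*k^2 - 3*k - 3)/(-9*k^2 - 2*k + 6)^2 + (-3*k^2 - 14*k - 3)/(-9*k^2 - 2*k + 6)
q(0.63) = -6.78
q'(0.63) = -88.58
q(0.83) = 5.85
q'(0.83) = -44.32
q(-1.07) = 3.04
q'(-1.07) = 20.30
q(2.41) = 1.27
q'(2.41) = -0.07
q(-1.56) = 0.90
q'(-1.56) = 0.94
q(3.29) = 1.27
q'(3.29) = 0.04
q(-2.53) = 0.52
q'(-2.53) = 0.20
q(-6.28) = 0.04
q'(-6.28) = 0.11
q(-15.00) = -0.93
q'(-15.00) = 0.11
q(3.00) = 1.26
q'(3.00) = 0.02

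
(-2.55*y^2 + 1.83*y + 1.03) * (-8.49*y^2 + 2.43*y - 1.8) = 21.6495*y^4 - 21.7332*y^3 + 0.2922*y^2 - 0.7911*y - 1.854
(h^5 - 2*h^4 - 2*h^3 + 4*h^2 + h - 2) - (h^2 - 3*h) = h^5 - 2*h^4 - 2*h^3 + 3*h^2 + 4*h - 2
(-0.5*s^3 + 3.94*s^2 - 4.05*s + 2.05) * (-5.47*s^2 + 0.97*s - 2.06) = 2.735*s^5 - 22.0368*s^4 + 27.0053*s^3 - 23.2584*s^2 + 10.3315*s - 4.223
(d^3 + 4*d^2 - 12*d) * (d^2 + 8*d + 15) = d^5 + 12*d^4 + 35*d^3 - 36*d^2 - 180*d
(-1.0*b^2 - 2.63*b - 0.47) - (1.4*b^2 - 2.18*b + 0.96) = -2.4*b^2 - 0.45*b - 1.43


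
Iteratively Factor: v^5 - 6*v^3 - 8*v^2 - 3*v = (v + 1)*(v^4 - v^3 - 5*v^2 - 3*v) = (v + 1)^2*(v^3 - 2*v^2 - 3*v) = (v - 3)*(v + 1)^2*(v^2 + v) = (v - 3)*(v + 1)^3*(v)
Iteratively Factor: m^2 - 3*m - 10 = (m - 5)*(m + 2)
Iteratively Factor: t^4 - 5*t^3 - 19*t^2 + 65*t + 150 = (t - 5)*(t^3 - 19*t - 30) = (t - 5)*(t + 3)*(t^2 - 3*t - 10) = (t - 5)^2*(t + 3)*(t + 2)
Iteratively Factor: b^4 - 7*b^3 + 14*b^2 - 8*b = (b)*(b^3 - 7*b^2 + 14*b - 8) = b*(b - 2)*(b^2 - 5*b + 4) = b*(b - 4)*(b - 2)*(b - 1)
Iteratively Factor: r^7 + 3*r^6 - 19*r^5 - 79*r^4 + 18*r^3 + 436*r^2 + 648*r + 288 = (r + 2)*(r^6 + r^5 - 21*r^4 - 37*r^3 + 92*r^2 + 252*r + 144) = (r - 3)*(r + 2)*(r^5 + 4*r^4 - 9*r^3 - 64*r^2 - 100*r - 48) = (r - 4)*(r - 3)*(r + 2)*(r^4 + 8*r^3 + 23*r^2 + 28*r + 12) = (r - 4)*(r - 3)*(r + 1)*(r + 2)*(r^3 + 7*r^2 + 16*r + 12) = (r - 4)*(r - 3)*(r + 1)*(r + 2)*(r + 3)*(r^2 + 4*r + 4) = (r - 4)*(r - 3)*(r + 1)*(r + 2)^2*(r + 3)*(r + 2)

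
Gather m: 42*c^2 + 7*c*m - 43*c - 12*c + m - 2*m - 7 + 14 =42*c^2 - 55*c + m*(7*c - 1) + 7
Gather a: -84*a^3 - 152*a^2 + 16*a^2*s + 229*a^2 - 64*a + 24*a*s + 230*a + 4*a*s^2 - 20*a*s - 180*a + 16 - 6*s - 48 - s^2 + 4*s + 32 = -84*a^3 + a^2*(16*s + 77) + a*(4*s^2 + 4*s - 14) - s^2 - 2*s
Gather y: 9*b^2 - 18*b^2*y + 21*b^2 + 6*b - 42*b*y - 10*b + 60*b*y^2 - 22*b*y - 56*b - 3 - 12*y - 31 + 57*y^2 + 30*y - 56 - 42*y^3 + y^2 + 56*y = 30*b^2 - 60*b - 42*y^3 + y^2*(60*b + 58) + y*(-18*b^2 - 64*b + 74) - 90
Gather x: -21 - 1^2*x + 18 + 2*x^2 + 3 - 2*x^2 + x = 0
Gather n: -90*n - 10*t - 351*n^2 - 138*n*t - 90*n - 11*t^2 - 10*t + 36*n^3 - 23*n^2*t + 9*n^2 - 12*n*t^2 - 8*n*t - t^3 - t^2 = 36*n^3 + n^2*(-23*t - 342) + n*(-12*t^2 - 146*t - 180) - t^3 - 12*t^2 - 20*t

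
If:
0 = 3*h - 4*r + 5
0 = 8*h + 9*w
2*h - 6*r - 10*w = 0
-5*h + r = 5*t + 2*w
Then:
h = 27/23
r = 49/23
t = -38/115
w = -24/23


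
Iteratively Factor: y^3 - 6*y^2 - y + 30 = (y - 5)*(y^2 - y - 6) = (y - 5)*(y + 2)*(y - 3)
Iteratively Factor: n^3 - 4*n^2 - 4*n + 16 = (n + 2)*(n^2 - 6*n + 8) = (n - 2)*(n + 2)*(n - 4)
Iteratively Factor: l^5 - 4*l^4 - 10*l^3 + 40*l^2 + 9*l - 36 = (l - 4)*(l^4 - 10*l^2 + 9) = (l - 4)*(l - 1)*(l^3 + l^2 - 9*l - 9) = (l - 4)*(l - 1)*(l + 1)*(l^2 - 9) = (l - 4)*(l - 1)*(l + 1)*(l + 3)*(l - 3)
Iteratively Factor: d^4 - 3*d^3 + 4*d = (d + 1)*(d^3 - 4*d^2 + 4*d) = (d - 2)*(d + 1)*(d^2 - 2*d) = d*(d - 2)*(d + 1)*(d - 2)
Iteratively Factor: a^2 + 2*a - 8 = (a - 2)*(a + 4)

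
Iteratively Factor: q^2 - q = (q - 1)*(q)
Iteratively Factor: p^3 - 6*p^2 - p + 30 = (p - 5)*(p^2 - p - 6) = (p - 5)*(p - 3)*(p + 2)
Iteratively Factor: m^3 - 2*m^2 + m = (m)*(m^2 - 2*m + 1) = m*(m - 1)*(m - 1)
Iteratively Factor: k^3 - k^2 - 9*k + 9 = (k + 3)*(k^2 - 4*k + 3) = (k - 3)*(k + 3)*(k - 1)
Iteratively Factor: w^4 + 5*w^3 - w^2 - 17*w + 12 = (w - 1)*(w^3 + 6*w^2 + 5*w - 12) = (w - 1)*(w + 3)*(w^2 + 3*w - 4) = (w - 1)^2*(w + 3)*(w + 4)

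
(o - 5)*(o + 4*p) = o^2 + 4*o*p - 5*o - 20*p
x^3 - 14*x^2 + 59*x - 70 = (x - 7)*(x - 5)*(x - 2)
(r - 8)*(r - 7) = r^2 - 15*r + 56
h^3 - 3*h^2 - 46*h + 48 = (h - 8)*(h - 1)*(h + 6)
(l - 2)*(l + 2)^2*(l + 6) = l^4 + 8*l^3 + 8*l^2 - 32*l - 48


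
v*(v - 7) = v^2 - 7*v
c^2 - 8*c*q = c*(c - 8*q)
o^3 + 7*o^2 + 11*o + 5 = (o + 1)^2*(o + 5)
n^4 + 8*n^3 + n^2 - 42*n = n*(n - 2)*(n + 3)*(n + 7)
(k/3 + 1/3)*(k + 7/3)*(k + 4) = k^3/3 + 22*k^2/9 + 47*k/9 + 28/9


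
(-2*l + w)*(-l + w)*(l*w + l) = 2*l^3*w + 2*l^3 - 3*l^2*w^2 - 3*l^2*w + l*w^3 + l*w^2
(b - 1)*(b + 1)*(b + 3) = b^3 + 3*b^2 - b - 3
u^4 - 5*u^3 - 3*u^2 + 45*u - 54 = (u - 3)^2*(u - 2)*(u + 3)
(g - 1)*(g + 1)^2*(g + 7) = g^4 + 8*g^3 + 6*g^2 - 8*g - 7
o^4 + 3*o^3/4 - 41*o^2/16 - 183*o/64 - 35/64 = (o - 7/4)*(o + 1/4)*(o + 1)*(o + 5/4)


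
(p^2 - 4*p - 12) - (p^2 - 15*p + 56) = 11*p - 68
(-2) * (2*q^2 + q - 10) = -4*q^2 - 2*q + 20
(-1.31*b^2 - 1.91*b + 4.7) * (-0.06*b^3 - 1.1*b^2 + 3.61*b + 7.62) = 0.0786*b^5 + 1.5556*b^4 - 2.9101*b^3 - 22.0473*b^2 + 2.4128*b + 35.814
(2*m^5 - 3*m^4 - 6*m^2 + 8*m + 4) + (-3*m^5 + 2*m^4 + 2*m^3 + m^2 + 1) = -m^5 - m^4 + 2*m^3 - 5*m^2 + 8*m + 5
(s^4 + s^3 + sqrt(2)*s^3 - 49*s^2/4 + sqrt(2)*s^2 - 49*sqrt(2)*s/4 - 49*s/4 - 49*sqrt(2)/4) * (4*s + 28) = 4*s^5 + 4*sqrt(2)*s^4 + 32*s^4 - 21*s^3 + 32*sqrt(2)*s^3 - 392*s^2 - 21*sqrt(2)*s^2 - 392*sqrt(2)*s - 343*s - 343*sqrt(2)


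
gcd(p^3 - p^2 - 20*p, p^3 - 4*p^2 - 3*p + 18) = 1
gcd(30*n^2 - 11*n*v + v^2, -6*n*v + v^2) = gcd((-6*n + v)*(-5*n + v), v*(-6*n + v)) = -6*n + v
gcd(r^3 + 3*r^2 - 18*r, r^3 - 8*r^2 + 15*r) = r^2 - 3*r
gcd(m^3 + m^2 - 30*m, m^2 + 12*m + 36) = m + 6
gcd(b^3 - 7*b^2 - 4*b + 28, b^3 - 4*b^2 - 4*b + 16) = b^2 - 4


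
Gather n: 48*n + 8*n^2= 8*n^2 + 48*n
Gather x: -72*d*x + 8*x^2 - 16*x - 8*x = 8*x^2 + x*(-72*d - 24)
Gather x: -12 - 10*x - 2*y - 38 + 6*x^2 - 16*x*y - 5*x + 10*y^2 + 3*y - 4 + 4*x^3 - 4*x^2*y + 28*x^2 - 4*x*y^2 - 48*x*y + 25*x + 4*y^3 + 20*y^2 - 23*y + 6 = 4*x^3 + x^2*(34 - 4*y) + x*(-4*y^2 - 64*y + 10) + 4*y^3 + 30*y^2 - 22*y - 48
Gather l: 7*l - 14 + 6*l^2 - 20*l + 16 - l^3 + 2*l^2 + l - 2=-l^3 + 8*l^2 - 12*l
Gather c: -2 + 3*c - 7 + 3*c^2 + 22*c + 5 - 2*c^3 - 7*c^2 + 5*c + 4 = -2*c^3 - 4*c^2 + 30*c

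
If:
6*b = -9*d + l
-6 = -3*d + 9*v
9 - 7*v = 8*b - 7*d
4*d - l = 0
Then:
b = 205/204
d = -41/34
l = -82/17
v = -109/102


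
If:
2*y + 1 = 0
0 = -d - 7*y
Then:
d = 7/2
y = -1/2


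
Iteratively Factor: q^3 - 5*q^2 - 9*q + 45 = (q + 3)*(q^2 - 8*q + 15) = (q - 5)*(q + 3)*(q - 3)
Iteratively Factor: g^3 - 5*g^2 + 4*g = (g - 4)*(g^2 - g) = g*(g - 4)*(g - 1)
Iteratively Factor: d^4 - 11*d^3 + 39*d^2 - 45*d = (d - 3)*(d^3 - 8*d^2 + 15*d) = (d - 3)^2*(d^2 - 5*d) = d*(d - 3)^2*(d - 5)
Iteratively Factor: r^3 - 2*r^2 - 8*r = (r - 4)*(r^2 + 2*r) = r*(r - 4)*(r + 2)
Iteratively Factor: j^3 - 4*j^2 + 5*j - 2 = (j - 1)*(j^2 - 3*j + 2) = (j - 2)*(j - 1)*(j - 1)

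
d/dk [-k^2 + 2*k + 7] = 2 - 2*k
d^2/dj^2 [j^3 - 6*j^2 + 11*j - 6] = 6*j - 12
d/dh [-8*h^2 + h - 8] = 1 - 16*h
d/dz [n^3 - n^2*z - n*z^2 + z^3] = -n^2 - 2*n*z + 3*z^2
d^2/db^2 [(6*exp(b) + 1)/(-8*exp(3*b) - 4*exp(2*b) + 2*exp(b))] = (-384*exp(5*b) - 288*exp(4*b) - 208*exp(3*b) - 20*exp(2*b) + 6*exp(b) - 1)*exp(-b)/(2*(64*exp(6*b) + 96*exp(5*b) - 40*exp(3*b) + 6*exp(b) - 1))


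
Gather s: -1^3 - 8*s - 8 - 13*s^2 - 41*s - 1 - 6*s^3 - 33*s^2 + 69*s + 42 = -6*s^3 - 46*s^2 + 20*s + 32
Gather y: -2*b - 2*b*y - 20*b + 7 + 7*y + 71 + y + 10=-22*b + y*(8 - 2*b) + 88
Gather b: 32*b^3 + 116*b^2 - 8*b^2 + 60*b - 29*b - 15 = 32*b^3 + 108*b^2 + 31*b - 15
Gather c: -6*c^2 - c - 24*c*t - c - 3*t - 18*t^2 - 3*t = -6*c^2 + c*(-24*t - 2) - 18*t^2 - 6*t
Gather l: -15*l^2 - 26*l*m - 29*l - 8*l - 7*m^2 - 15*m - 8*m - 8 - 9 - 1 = -15*l^2 + l*(-26*m - 37) - 7*m^2 - 23*m - 18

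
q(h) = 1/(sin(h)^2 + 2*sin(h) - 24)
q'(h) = (-2*sin(h)*cos(h) - 2*cos(h))/(sin(h)^2 + 2*sin(h) - 24)^2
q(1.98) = -0.05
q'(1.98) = 0.00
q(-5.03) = -0.05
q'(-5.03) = -0.00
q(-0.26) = -0.04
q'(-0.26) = -0.00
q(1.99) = -0.05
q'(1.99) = 0.00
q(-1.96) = -0.04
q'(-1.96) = 0.00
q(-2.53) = -0.04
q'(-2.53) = 0.00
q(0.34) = -0.04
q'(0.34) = -0.00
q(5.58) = -0.04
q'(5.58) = -0.00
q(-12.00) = -0.04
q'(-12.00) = -0.00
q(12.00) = -0.04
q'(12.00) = 0.00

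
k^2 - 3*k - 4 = (k - 4)*(k + 1)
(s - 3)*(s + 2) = s^2 - s - 6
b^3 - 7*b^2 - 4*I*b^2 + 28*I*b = b*(b - 7)*(b - 4*I)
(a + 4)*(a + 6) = a^2 + 10*a + 24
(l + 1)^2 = l^2 + 2*l + 1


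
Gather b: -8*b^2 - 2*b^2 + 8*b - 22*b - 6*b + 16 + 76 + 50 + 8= -10*b^2 - 20*b + 150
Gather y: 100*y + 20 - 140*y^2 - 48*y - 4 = -140*y^2 + 52*y + 16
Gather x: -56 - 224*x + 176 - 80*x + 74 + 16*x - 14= 180 - 288*x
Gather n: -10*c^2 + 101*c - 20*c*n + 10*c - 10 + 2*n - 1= -10*c^2 + 111*c + n*(2 - 20*c) - 11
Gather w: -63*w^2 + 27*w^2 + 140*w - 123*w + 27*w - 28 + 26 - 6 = -36*w^2 + 44*w - 8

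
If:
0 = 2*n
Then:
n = 0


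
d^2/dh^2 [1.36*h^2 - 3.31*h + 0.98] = 2.72000000000000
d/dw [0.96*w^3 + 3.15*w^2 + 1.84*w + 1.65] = 2.88*w^2 + 6.3*w + 1.84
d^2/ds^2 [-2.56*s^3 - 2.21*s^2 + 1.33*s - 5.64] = -15.36*s - 4.42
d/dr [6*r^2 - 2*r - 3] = 12*r - 2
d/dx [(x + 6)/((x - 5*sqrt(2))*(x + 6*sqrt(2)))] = (-x^2 - 12*x - 60 - 6*sqrt(2))/(x^4 + 2*sqrt(2)*x^3 - 118*x^2 - 120*sqrt(2)*x + 3600)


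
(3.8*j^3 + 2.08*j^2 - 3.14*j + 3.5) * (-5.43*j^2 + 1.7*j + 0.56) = -20.634*j^5 - 4.8344*j^4 + 22.7142*j^3 - 23.1782*j^2 + 4.1916*j + 1.96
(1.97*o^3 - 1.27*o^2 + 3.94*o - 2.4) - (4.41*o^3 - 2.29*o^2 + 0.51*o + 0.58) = -2.44*o^3 + 1.02*o^2 + 3.43*o - 2.98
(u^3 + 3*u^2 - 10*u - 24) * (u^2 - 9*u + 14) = u^5 - 6*u^4 - 23*u^3 + 108*u^2 + 76*u - 336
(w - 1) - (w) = -1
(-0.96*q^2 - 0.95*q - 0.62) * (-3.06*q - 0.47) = 2.9376*q^3 + 3.3582*q^2 + 2.3437*q + 0.2914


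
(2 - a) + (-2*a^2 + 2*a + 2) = -2*a^2 + a + 4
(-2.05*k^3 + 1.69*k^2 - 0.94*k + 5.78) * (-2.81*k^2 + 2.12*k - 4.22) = 5.7605*k^5 - 9.0949*k^4 + 14.8752*k^3 - 25.3664*k^2 + 16.2204*k - 24.3916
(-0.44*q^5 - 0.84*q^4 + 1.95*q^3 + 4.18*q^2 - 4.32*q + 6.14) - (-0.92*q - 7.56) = -0.44*q^5 - 0.84*q^4 + 1.95*q^3 + 4.18*q^2 - 3.4*q + 13.7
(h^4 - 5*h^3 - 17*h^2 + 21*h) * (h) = h^5 - 5*h^4 - 17*h^3 + 21*h^2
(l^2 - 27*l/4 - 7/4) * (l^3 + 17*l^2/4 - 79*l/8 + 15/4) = l^5 - 5*l^4/2 - 645*l^3/16 + 2015*l^2/32 - 257*l/32 - 105/16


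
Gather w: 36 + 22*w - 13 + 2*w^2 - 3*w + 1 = 2*w^2 + 19*w + 24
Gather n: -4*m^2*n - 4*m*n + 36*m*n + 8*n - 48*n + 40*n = n*(-4*m^2 + 32*m)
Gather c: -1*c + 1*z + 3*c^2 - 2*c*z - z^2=3*c^2 + c*(-2*z - 1) - z^2 + z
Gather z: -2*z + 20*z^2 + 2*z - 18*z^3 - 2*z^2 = -18*z^3 + 18*z^2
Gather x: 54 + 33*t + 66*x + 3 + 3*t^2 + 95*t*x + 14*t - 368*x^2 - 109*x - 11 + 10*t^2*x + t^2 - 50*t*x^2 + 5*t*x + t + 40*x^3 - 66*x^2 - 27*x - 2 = 4*t^2 + 48*t + 40*x^3 + x^2*(-50*t - 434) + x*(10*t^2 + 100*t - 70) + 44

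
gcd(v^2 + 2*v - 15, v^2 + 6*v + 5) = v + 5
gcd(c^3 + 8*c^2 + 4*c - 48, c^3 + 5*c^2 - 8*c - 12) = c^2 + 4*c - 12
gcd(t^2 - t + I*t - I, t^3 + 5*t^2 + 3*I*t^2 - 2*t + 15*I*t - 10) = t + I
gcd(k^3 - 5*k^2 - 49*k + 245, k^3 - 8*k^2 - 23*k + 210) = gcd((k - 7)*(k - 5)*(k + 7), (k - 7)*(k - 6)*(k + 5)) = k - 7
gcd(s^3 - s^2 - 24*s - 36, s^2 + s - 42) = s - 6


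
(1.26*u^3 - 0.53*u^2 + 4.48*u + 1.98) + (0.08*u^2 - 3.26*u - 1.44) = 1.26*u^3 - 0.45*u^2 + 1.22*u + 0.54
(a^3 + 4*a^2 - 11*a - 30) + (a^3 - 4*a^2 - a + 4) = 2*a^3 - 12*a - 26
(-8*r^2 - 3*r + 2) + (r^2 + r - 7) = -7*r^2 - 2*r - 5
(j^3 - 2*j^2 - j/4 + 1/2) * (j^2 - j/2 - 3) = j^5 - 5*j^4/2 - 9*j^3/4 + 53*j^2/8 + j/2 - 3/2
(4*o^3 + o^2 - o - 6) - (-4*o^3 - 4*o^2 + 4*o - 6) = 8*o^3 + 5*o^2 - 5*o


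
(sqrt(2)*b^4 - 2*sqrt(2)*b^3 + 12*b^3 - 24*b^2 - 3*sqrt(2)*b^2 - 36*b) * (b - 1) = sqrt(2)*b^5 - 3*sqrt(2)*b^4 + 12*b^4 - 36*b^3 - sqrt(2)*b^3 - 12*b^2 + 3*sqrt(2)*b^2 + 36*b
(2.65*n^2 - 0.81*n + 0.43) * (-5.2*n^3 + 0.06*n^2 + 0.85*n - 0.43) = -13.78*n^5 + 4.371*n^4 - 0.0321000000000003*n^3 - 1.8022*n^2 + 0.7138*n - 0.1849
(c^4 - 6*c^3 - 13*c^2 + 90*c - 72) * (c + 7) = c^5 + c^4 - 55*c^3 - c^2 + 558*c - 504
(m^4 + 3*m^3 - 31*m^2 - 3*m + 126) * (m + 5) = m^5 + 8*m^4 - 16*m^3 - 158*m^2 + 111*m + 630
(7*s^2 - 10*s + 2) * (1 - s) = -7*s^3 + 17*s^2 - 12*s + 2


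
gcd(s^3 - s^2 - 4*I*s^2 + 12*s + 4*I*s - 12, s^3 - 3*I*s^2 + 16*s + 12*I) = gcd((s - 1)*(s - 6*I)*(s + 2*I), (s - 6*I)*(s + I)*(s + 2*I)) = s^2 - 4*I*s + 12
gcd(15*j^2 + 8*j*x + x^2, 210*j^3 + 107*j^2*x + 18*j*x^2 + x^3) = 5*j + x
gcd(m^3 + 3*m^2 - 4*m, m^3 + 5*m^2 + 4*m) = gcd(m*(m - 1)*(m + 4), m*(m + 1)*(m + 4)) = m^2 + 4*m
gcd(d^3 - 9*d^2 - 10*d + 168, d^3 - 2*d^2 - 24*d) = d^2 - 2*d - 24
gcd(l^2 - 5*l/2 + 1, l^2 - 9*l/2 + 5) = l - 2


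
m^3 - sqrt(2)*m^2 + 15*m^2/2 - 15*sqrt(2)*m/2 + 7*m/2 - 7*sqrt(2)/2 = (m + 1/2)*(m + 7)*(m - sqrt(2))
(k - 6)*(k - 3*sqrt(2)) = k^2 - 6*k - 3*sqrt(2)*k + 18*sqrt(2)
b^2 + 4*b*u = b*(b + 4*u)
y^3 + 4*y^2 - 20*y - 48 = (y - 4)*(y + 2)*(y + 6)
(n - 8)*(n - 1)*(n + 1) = n^3 - 8*n^2 - n + 8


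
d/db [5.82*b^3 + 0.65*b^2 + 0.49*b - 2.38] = 17.46*b^2 + 1.3*b + 0.49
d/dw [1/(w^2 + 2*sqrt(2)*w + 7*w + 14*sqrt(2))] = (-2*w - 7 - 2*sqrt(2))/(w^2 + 2*sqrt(2)*w + 7*w + 14*sqrt(2))^2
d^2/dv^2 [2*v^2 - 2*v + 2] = 4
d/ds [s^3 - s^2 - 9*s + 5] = 3*s^2 - 2*s - 9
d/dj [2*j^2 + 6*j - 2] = 4*j + 6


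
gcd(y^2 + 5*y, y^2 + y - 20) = y + 5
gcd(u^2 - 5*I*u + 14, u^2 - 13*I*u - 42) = u - 7*I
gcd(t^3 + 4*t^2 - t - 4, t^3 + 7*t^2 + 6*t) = t + 1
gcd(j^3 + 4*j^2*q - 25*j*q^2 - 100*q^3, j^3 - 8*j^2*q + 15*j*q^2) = -j + 5*q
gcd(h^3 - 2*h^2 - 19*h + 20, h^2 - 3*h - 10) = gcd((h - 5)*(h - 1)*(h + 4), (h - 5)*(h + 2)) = h - 5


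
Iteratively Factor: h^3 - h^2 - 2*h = (h - 2)*(h^2 + h) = h*(h - 2)*(h + 1)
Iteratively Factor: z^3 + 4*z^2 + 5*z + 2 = (z + 1)*(z^2 + 3*z + 2) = (z + 1)*(z + 2)*(z + 1)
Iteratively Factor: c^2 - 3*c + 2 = (c - 2)*(c - 1)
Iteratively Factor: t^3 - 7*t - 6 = (t - 3)*(t^2 + 3*t + 2) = (t - 3)*(t + 2)*(t + 1)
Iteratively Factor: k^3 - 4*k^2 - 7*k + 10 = (k + 2)*(k^2 - 6*k + 5) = (k - 5)*(k + 2)*(k - 1)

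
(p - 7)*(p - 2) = p^2 - 9*p + 14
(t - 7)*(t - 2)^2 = t^3 - 11*t^2 + 32*t - 28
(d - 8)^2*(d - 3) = d^3 - 19*d^2 + 112*d - 192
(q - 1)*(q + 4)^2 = q^3 + 7*q^2 + 8*q - 16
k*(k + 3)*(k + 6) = k^3 + 9*k^2 + 18*k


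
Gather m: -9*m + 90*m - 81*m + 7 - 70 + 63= 0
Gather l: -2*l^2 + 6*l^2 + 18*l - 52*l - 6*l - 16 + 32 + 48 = 4*l^2 - 40*l + 64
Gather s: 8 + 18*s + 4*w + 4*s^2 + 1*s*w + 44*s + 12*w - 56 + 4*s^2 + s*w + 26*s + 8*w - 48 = 8*s^2 + s*(2*w + 88) + 24*w - 96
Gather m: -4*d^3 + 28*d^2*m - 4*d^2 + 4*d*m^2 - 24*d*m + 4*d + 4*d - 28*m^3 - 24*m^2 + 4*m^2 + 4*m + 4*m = -4*d^3 - 4*d^2 + 8*d - 28*m^3 + m^2*(4*d - 20) + m*(28*d^2 - 24*d + 8)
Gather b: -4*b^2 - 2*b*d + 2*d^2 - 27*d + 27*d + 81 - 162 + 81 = -4*b^2 - 2*b*d + 2*d^2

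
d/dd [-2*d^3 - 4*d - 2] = -6*d^2 - 4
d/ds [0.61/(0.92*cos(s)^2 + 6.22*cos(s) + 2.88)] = (1.1224*cos(s) + 3.7942)*sin(s)/(0.92*cos(s)^2 + 6.22*cos(s) + 2.88)^2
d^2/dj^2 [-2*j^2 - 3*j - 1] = -4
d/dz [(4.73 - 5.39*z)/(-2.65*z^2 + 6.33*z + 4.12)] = (-14.2835*z^2 + 25.069*z - 52.1477)/(7.0225*z^4 - 33.549*z^3 + 18.2329*z^2 + 52.1592*z + 16.9744)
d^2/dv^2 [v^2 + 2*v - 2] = 2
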